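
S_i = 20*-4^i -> [20, -80, 320, -1280, 5120]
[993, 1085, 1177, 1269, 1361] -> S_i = 993 + 92*i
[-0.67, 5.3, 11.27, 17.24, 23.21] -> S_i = -0.67 + 5.97*i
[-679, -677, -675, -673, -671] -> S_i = -679 + 2*i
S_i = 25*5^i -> [25, 125, 625, 3125, 15625]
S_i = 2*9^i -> [2, 18, 162, 1458, 13122]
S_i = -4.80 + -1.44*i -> [-4.8, -6.24, -7.68, -9.12, -10.56]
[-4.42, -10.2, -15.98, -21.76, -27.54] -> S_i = -4.42 + -5.78*i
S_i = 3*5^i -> [3, 15, 75, 375, 1875]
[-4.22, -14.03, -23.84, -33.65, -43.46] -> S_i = -4.22 + -9.81*i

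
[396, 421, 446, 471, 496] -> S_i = 396 + 25*i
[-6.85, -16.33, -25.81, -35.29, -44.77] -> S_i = -6.85 + -9.48*i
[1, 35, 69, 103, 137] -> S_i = 1 + 34*i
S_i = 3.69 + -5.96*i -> [3.69, -2.27, -8.23, -14.19, -20.15]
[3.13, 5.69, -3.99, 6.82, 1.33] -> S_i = Random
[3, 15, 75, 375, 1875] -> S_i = 3*5^i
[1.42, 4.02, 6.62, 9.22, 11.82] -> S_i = 1.42 + 2.60*i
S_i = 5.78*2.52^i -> [5.78, 14.57, 36.71, 92.5, 233.09]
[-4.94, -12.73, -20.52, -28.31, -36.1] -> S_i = -4.94 + -7.79*i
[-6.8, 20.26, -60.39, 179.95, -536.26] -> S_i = -6.80*(-2.98)^i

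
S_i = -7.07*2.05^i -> [-7.07, -14.49, -29.71, -60.91, -124.86]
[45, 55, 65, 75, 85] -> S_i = 45 + 10*i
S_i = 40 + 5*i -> [40, 45, 50, 55, 60]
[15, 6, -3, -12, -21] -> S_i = 15 + -9*i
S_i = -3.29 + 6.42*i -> [-3.29, 3.13, 9.55, 15.97, 22.39]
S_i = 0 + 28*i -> [0, 28, 56, 84, 112]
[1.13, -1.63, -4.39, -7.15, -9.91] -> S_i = 1.13 + -2.76*i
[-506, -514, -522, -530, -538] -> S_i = -506 + -8*i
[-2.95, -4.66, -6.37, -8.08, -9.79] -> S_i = -2.95 + -1.71*i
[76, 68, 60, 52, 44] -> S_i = 76 + -8*i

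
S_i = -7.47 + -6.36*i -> [-7.47, -13.83, -20.19, -26.55, -32.91]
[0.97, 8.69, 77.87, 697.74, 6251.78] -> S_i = 0.97*8.96^i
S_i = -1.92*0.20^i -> [-1.92, -0.38, -0.08, -0.02, -0.0]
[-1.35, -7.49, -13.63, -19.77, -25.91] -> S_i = -1.35 + -6.14*i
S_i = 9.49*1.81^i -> [9.49, 17.18, 31.09, 56.27, 101.85]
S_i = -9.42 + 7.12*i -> [-9.42, -2.3, 4.82, 11.94, 19.06]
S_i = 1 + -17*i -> [1, -16, -33, -50, -67]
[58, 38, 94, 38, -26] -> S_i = Random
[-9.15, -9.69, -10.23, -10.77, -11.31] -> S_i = -9.15 + -0.54*i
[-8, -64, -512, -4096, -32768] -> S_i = -8*8^i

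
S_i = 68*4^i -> [68, 272, 1088, 4352, 17408]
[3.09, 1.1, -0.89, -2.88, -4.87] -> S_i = 3.09 + -1.99*i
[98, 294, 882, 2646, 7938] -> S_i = 98*3^i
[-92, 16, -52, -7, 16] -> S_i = Random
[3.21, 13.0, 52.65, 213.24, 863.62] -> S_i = 3.21*4.05^i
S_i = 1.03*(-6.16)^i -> [1.03, -6.34, 39.08, -240.76, 1483.06]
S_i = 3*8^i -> [3, 24, 192, 1536, 12288]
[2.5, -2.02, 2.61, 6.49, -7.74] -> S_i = Random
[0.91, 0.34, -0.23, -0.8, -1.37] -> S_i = 0.91 + -0.57*i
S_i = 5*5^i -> [5, 25, 125, 625, 3125]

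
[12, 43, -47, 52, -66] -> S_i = Random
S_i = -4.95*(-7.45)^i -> [-4.95, 36.88, -274.74, 2046.79, -15248.61]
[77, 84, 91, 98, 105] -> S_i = 77 + 7*i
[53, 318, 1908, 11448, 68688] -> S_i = 53*6^i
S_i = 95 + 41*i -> [95, 136, 177, 218, 259]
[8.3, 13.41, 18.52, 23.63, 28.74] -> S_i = 8.30 + 5.11*i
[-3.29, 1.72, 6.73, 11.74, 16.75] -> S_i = -3.29 + 5.01*i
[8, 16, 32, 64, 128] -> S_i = 8*2^i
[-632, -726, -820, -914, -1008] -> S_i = -632 + -94*i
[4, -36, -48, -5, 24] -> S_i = Random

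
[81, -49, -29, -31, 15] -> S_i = Random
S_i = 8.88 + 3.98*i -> [8.88, 12.86, 16.84, 20.82, 24.8]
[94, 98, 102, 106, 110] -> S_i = 94 + 4*i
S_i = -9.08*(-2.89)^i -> [-9.08, 26.24, -75.84, 219.17, -633.4]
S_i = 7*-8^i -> [7, -56, 448, -3584, 28672]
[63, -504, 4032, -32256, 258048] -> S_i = 63*-8^i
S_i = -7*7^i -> [-7, -49, -343, -2401, -16807]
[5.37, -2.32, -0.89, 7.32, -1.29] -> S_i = Random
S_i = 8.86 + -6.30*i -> [8.86, 2.56, -3.74, -10.04, -16.34]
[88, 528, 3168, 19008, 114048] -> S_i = 88*6^i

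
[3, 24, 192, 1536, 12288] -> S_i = 3*8^i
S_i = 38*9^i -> [38, 342, 3078, 27702, 249318]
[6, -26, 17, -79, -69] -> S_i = Random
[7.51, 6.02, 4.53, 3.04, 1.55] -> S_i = 7.51 + -1.49*i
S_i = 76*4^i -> [76, 304, 1216, 4864, 19456]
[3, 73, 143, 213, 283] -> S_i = 3 + 70*i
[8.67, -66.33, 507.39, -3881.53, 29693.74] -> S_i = 8.67*(-7.65)^i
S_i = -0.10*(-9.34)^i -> [-0.1, 0.93, -8.72, 81.48, -761.0]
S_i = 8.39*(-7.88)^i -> [8.39, -66.11, 520.97, -4105.26, 32349.44]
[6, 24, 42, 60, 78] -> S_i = 6 + 18*i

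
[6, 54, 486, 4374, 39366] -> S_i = 6*9^i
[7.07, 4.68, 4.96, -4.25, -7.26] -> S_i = Random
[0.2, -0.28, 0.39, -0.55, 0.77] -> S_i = 0.20*(-1.40)^i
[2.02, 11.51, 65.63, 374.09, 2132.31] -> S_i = 2.02*5.70^i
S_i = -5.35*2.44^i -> [-5.35, -13.05, -31.85, -77.72, -189.63]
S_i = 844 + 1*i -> [844, 845, 846, 847, 848]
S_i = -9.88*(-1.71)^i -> [-9.88, 16.89, -28.89, 49.4, -84.48]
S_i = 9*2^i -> [9, 18, 36, 72, 144]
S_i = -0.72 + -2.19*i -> [-0.72, -2.91, -5.1, -7.29, -9.48]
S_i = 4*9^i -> [4, 36, 324, 2916, 26244]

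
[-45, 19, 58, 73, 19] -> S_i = Random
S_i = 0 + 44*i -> [0, 44, 88, 132, 176]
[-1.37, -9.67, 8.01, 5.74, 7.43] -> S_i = Random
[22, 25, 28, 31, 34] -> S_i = 22 + 3*i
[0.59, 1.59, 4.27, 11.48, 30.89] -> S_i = 0.59*2.69^i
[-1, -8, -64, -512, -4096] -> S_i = -1*8^i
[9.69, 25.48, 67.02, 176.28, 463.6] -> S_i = 9.69*2.63^i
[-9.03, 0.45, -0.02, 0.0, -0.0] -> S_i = -9.03*(-0.05)^i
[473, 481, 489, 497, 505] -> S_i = 473 + 8*i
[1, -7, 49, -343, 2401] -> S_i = 1*-7^i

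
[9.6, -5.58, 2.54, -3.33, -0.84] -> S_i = Random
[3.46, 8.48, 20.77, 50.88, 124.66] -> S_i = 3.46*2.45^i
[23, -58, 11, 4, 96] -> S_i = Random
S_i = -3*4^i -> [-3, -12, -48, -192, -768]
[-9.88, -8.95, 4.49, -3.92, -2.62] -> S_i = Random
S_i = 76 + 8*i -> [76, 84, 92, 100, 108]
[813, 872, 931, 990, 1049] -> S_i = 813 + 59*i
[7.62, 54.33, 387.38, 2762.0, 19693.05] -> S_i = 7.62*7.13^i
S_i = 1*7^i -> [1, 7, 49, 343, 2401]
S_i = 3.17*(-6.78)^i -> [3.17, -21.49, 145.72, -987.98, 6698.51]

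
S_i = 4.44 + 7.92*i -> [4.44, 12.36, 20.28, 28.2, 36.12]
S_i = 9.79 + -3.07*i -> [9.79, 6.72, 3.65, 0.58, -2.49]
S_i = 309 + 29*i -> [309, 338, 367, 396, 425]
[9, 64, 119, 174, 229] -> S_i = 9 + 55*i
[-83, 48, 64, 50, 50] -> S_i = Random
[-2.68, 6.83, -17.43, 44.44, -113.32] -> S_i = -2.68*(-2.55)^i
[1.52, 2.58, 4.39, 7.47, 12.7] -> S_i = 1.52*1.70^i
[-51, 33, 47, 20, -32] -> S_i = Random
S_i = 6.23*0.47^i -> [6.23, 2.93, 1.38, 0.65, 0.3]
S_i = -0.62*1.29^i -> [-0.62, -0.8, -1.03, -1.33, -1.72]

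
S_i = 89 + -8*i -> [89, 81, 73, 65, 57]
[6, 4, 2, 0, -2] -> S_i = 6 + -2*i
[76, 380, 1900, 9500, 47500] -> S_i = 76*5^i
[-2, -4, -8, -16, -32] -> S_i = -2*2^i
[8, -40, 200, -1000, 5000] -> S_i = 8*-5^i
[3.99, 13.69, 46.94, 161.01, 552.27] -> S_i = 3.99*3.43^i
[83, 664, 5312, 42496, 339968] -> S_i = 83*8^i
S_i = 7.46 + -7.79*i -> [7.46, -0.33, -8.12, -15.91, -23.7]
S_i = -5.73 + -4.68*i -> [-5.73, -10.41, -15.09, -19.77, -24.45]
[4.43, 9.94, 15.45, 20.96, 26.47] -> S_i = 4.43 + 5.51*i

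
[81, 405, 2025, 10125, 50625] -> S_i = 81*5^i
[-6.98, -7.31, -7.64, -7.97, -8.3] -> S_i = -6.98 + -0.33*i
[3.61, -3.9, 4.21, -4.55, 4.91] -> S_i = 3.61*(-1.08)^i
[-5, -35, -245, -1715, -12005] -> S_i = -5*7^i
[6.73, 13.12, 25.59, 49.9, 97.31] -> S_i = 6.73*1.95^i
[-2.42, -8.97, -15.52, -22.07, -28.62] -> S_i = -2.42 + -6.55*i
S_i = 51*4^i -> [51, 204, 816, 3264, 13056]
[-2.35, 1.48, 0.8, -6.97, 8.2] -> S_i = Random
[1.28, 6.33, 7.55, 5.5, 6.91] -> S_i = Random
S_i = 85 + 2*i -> [85, 87, 89, 91, 93]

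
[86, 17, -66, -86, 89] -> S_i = Random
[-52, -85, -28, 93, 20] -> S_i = Random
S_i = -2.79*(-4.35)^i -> [-2.79, 12.14, -52.79, 229.65, -998.99]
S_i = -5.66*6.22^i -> [-5.66, -35.21, -218.98, -1362.03, -8471.84]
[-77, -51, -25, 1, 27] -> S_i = -77 + 26*i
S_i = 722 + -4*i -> [722, 718, 714, 710, 706]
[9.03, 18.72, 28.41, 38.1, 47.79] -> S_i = 9.03 + 9.69*i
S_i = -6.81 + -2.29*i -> [-6.81, -9.1, -11.39, -13.68, -15.97]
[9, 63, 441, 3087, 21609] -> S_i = 9*7^i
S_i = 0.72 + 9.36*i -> [0.72, 10.08, 19.44, 28.8, 38.16]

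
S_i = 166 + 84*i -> [166, 250, 334, 418, 502]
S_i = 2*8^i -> [2, 16, 128, 1024, 8192]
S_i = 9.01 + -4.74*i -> [9.01, 4.27, -0.47, -5.21, -9.95]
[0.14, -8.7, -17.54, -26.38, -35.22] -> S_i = 0.14 + -8.84*i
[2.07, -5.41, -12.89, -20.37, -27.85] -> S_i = 2.07 + -7.48*i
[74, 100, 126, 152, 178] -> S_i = 74 + 26*i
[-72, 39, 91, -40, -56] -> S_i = Random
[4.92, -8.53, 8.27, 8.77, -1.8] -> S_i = Random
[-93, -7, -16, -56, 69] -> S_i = Random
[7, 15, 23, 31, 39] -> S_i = 7 + 8*i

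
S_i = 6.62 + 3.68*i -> [6.62, 10.3, 13.98, 17.66, 21.34]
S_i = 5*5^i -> [5, 25, 125, 625, 3125]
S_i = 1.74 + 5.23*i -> [1.74, 6.97, 12.2, 17.43, 22.66]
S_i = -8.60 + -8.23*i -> [-8.6, -16.83, -25.06, -33.29, -41.52]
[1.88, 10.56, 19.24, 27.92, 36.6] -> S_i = 1.88 + 8.68*i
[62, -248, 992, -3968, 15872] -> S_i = 62*-4^i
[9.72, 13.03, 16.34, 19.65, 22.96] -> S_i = 9.72 + 3.31*i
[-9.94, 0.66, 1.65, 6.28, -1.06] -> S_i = Random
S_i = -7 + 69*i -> [-7, 62, 131, 200, 269]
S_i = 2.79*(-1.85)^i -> [2.79, -5.16, 9.55, -17.67, 32.68]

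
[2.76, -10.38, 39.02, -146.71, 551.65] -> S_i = 2.76*(-3.76)^i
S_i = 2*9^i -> [2, 18, 162, 1458, 13122]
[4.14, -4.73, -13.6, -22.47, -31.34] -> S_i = 4.14 + -8.87*i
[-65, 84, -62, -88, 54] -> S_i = Random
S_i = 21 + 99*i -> [21, 120, 219, 318, 417]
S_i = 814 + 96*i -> [814, 910, 1006, 1102, 1198]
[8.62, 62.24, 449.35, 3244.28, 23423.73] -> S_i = 8.62*7.22^i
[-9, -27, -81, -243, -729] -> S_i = -9*3^i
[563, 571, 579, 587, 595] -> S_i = 563 + 8*i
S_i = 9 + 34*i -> [9, 43, 77, 111, 145]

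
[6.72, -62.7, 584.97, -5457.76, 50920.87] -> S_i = 6.72*(-9.33)^i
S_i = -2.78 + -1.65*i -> [-2.78, -4.43, -6.08, -7.73, -9.38]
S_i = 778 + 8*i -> [778, 786, 794, 802, 810]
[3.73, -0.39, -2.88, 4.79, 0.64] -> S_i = Random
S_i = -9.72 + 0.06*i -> [-9.72, -9.66, -9.6, -9.54, -9.48]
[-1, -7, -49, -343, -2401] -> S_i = -1*7^i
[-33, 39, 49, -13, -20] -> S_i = Random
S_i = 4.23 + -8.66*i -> [4.23, -4.43, -13.09, -21.75, -30.41]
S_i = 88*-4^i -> [88, -352, 1408, -5632, 22528]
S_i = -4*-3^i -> [-4, 12, -36, 108, -324]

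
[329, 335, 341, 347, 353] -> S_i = 329 + 6*i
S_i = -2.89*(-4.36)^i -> [-2.89, 12.6, -54.94, 239.53, -1044.34]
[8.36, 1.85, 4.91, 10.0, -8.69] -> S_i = Random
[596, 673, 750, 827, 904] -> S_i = 596 + 77*i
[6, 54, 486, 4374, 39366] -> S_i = 6*9^i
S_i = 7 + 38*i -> [7, 45, 83, 121, 159]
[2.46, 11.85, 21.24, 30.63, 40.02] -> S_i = 2.46 + 9.39*i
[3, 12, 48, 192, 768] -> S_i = 3*4^i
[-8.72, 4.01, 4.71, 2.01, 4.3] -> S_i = Random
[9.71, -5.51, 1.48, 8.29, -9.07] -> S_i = Random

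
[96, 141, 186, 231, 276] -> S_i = 96 + 45*i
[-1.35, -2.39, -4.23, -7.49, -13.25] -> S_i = -1.35*1.77^i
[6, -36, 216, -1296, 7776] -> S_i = 6*-6^i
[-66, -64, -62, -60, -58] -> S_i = -66 + 2*i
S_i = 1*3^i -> [1, 3, 9, 27, 81]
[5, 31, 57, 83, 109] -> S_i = 5 + 26*i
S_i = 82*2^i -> [82, 164, 328, 656, 1312]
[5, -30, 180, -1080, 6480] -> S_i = 5*-6^i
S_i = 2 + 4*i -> [2, 6, 10, 14, 18]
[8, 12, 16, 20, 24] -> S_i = 8 + 4*i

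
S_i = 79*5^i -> [79, 395, 1975, 9875, 49375]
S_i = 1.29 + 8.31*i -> [1.29, 9.6, 17.91, 26.22, 34.53]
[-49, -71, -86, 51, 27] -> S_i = Random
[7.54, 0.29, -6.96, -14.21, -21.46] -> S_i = 7.54 + -7.25*i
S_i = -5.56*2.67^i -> [-5.56, -14.85, -39.64, -105.83, -282.57]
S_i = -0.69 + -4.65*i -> [-0.69, -5.34, -9.99, -14.64, -19.29]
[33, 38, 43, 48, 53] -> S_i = 33 + 5*i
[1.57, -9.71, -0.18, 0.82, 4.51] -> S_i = Random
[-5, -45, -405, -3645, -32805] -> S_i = -5*9^i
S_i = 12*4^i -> [12, 48, 192, 768, 3072]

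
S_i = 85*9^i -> [85, 765, 6885, 61965, 557685]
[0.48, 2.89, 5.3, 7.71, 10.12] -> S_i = 0.48 + 2.41*i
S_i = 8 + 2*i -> [8, 10, 12, 14, 16]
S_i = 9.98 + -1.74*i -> [9.98, 8.24, 6.5, 4.76, 3.02]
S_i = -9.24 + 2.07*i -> [-9.24, -7.17, -5.1, -3.03, -0.96]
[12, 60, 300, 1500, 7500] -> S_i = 12*5^i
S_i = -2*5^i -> [-2, -10, -50, -250, -1250]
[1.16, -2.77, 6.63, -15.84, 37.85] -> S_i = 1.16*(-2.39)^i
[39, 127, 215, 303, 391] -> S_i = 39 + 88*i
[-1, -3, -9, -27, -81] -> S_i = -1*3^i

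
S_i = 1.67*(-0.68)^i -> [1.67, -1.14, 0.77, -0.53, 0.36]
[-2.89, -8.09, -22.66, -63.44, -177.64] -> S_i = -2.89*2.80^i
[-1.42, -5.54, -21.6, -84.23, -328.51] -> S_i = -1.42*3.90^i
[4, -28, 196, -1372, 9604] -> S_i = 4*-7^i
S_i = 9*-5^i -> [9, -45, 225, -1125, 5625]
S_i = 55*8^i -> [55, 440, 3520, 28160, 225280]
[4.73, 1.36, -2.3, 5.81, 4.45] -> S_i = Random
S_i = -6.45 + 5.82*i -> [-6.45, -0.63, 5.19, 11.01, 16.83]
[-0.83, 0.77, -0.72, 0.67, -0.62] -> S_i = -0.83*(-0.93)^i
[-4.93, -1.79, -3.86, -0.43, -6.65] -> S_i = Random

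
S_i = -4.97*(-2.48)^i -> [-4.97, 12.33, -30.57, 75.81, -188.0]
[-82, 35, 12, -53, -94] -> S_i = Random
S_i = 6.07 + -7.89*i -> [6.07, -1.82, -9.71, -17.6, -25.49]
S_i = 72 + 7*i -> [72, 79, 86, 93, 100]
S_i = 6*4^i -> [6, 24, 96, 384, 1536]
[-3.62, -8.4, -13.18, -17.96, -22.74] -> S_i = -3.62 + -4.78*i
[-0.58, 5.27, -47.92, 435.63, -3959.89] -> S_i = -0.58*(-9.09)^i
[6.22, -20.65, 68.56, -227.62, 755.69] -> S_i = 6.22*(-3.32)^i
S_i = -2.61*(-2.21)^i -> [-2.61, 5.77, -12.75, 28.17, -62.26]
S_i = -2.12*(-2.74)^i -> [-2.12, 5.81, -15.92, 43.61, -119.49]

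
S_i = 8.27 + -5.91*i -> [8.27, 2.36, -3.55, -9.46, -15.37]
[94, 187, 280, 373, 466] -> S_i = 94 + 93*i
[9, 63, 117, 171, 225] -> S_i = 9 + 54*i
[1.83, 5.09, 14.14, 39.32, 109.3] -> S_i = 1.83*2.78^i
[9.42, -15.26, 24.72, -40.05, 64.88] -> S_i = 9.42*(-1.62)^i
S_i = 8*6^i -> [8, 48, 288, 1728, 10368]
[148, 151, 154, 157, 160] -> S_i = 148 + 3*i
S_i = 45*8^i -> [45, 360, 2880, 23040, 184320]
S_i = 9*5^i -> [9, 45, 225, 1125, 5625]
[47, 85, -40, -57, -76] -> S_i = Random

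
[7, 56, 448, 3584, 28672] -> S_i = 7*8^i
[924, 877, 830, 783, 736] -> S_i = 924 + -47*i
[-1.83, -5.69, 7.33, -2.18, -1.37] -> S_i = Random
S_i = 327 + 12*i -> [327, 339, 351, 363, 375]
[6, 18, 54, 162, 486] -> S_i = 6*3^i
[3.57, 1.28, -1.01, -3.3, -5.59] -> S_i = 3.57 + -2.29*i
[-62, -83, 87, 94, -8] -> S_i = Random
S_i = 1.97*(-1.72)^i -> [1.97, -3.39, 5.83, -10.02, 17.24]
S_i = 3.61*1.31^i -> [3.61, 4.73, 6.2, 8.12, 10.63]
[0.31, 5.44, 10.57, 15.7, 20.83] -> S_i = 0.31 + 5.13*i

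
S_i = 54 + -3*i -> [54, 51, 48, 45, 42]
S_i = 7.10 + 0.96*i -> [7.1, 8.06, 9.02, 9.98, 10.94]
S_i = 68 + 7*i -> [68, 75, 82, 89, 96]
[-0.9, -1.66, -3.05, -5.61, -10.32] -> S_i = -0.90*1.84^i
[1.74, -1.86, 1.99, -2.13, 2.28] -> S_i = 1.74*(-1.07)^i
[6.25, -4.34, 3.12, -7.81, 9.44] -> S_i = Random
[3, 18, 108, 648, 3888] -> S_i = 3*6^i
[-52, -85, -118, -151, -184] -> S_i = -52 + -33*i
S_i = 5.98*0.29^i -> [5.98, 1.73, 0.5, 0.15, 0.04]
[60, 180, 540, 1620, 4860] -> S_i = 60*3^i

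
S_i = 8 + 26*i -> [8, 34, 60, 86, 112]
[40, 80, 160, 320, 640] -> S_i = 40*2^i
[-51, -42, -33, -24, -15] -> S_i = -51 + 9*i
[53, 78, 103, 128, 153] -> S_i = 53 + 25*i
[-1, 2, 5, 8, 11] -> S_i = -1 + 3*i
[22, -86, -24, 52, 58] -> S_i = Random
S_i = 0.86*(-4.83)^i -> [0.86, -4.15, 20.06, -96.9, 468.04]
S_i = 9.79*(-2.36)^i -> [9.79, -23.1, 54.53, -128.68, 303.69]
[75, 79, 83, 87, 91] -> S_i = 75 + 4*i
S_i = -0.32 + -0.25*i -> [-0.32, -0.57, -0.82, -1.07, -1.32]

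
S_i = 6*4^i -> [6, 24, 96, 384, 1536]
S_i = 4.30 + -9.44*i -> [4.3, -5.14, -14.58, -24.02, -33.46]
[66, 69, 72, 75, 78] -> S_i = 66 + 3*i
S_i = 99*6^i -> [99, 594, 3564, 21384, 128304]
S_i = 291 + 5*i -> [291, 296, 301, 306, 311]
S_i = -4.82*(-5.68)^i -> [-4.82, 27.38, -155.5, 883.27, -5016.96]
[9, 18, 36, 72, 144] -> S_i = 9*2^i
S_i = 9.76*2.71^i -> [9.76, 26.45, 71.68, 194.25, 526.41]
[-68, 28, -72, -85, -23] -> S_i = Random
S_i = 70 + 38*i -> [70, 108, 146, 184, 222]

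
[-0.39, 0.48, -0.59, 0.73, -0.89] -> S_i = -0.39*(-1.23)^i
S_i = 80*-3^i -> [80, -240, 720, -2160, 6480]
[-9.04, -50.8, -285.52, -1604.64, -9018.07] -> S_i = -9.04*5.62^i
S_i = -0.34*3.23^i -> [-0.34, -1.1, -3.55, -11.46, -37.01]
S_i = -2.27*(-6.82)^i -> [-2.27, 15.48, -105.58, 720.08, -4910.93]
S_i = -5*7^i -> [-5, -35, -245, -1715, -12005]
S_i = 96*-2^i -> [96, -192, 384, -768, 1536]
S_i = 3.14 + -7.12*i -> [3.14, -3.98, -11.1, -18.22, -25.34]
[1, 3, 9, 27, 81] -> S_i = 1*3^i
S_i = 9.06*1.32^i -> [9.06, 11.96, 15.79, 20.84, 27.51]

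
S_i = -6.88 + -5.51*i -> [-6.88, -12.39, -17.9, -23.41, -28.92]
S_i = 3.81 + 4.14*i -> [3.81, 7.95, 12.09, 16.23, 20.37]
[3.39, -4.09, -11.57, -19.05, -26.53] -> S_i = 3.39 + -7.48*i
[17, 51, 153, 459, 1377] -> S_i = 17*3^i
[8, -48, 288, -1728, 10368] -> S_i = 8*-6^i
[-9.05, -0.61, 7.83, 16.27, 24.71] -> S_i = -9.05 + 8.44*i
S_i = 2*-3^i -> [2, -6, 18, -54, 162]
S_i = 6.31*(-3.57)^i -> [6.31, -22.53, 80.42, -287.1, 1024.95]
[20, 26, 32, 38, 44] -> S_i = 20 + 6*i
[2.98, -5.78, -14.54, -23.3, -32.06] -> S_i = 2.98 + -8.76*i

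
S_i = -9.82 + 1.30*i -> [-9.82, -8.52, -7.22, -5.92, -4.62]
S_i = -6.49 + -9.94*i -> [-6.49, -16.43, -26.37, -36.31, -46.25]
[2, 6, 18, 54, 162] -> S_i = 2*3^i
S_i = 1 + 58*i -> [1, 59, 117, 175, 233]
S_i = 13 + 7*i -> [13, 20, 27, 34, 41]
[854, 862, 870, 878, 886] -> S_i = 854 + 8*i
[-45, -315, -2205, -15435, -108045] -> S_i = -45*7^i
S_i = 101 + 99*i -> [101, 200, 299, 398, 497]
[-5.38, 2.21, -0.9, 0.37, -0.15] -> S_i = -5.38*(-0.41)^i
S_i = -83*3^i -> [-83, -249, -747, -2241, -6723]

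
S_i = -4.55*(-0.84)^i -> [-4.55, 3.82, -3.21, 2.7, -2.27]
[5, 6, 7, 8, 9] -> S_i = 5 + 1*i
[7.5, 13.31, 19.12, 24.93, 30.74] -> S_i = 7.50 + 5.81*i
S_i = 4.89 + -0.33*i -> [4.89, 4.56, 4.23, 3.9, 3.57]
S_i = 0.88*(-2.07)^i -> [0.88, -1.82, 3.77, -7.81, 16.16]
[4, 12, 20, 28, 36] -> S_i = 4 + 8*i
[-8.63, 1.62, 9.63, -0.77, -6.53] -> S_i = Random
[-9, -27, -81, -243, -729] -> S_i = -9*3^i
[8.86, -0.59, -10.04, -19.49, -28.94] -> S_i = 8.86 + -9.45*i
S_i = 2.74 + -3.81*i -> [2.74, -1.07, -4.88, -8.69, -12.5]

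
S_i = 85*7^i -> [85, 595, 4165, 29155, 204085]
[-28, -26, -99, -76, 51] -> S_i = Random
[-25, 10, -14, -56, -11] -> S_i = Random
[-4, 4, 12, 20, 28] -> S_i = -4 + 8*i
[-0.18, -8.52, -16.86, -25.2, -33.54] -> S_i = -0.18 + -8.34*i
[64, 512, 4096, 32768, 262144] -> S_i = 64*8^i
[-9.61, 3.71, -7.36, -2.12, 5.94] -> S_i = Random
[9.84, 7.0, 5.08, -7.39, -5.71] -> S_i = Random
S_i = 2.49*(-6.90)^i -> [2.49, -17.18, 118.55, -817.99, 5644.11]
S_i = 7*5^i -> [7, 35, 175, 875, 4375]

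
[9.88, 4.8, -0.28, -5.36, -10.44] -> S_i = 9.88 + -5.08*i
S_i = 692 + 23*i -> [692, 715, 738, 761, 784]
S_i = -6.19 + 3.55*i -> [-6.19, -2.64, 0.91, 4.46, 8.01]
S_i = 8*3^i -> [8, 24, 72, 216, 648]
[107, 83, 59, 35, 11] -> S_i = 107 + -24*i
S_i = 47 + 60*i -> [47, 107, 167, 227, 287]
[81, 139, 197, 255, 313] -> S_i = 81 + 58*i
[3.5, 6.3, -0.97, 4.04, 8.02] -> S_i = Random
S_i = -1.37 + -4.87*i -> [-1.37, -6.24, -11.11, -15.98, -20.85]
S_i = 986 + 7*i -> [986, 993, 1000, 1007, 1014]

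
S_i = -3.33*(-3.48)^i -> [-3.33, 11.59, -40.33, 140.34, -488.38]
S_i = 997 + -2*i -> [997, 995, 993, 991, 989]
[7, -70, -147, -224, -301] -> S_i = 7 + -77*i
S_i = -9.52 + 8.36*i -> [-9.52, -1.16, 7.2, 15.56, 23.92]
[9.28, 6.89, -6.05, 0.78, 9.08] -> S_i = Random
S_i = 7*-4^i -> [7, -28, 112, -448, 1792]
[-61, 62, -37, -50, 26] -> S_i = Random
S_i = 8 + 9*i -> [8, 17, 26, 35, 44]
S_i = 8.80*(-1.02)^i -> [8.8, -8.98, 9.16, -9.34, 9.53]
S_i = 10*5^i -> [10, 50, 250, 1250, 6250]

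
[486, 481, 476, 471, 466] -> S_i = 486 + -5*i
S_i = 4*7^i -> [4, 28, 196, 1372, 9604]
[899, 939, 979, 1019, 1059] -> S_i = 899 + 40*i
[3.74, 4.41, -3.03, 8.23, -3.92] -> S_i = Random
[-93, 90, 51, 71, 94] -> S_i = Random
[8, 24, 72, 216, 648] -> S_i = 8*3^i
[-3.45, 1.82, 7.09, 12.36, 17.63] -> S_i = -3.45 + 5.27*i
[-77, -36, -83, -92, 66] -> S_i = Random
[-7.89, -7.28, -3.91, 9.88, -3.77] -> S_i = Random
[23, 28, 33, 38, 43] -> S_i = 23 + 5*i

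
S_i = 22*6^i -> [22, 132, 792, 4752, 28512]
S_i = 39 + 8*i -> [39, 47, 55, 63, 71]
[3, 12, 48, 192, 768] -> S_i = 3*4^i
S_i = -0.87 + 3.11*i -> [-0.87, 2.24, 5.35, 8.46, 11.57]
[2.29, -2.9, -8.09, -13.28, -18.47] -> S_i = 2.29 + -5.19*i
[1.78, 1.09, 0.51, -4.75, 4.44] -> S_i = Random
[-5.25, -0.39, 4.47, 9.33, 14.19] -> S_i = -5.25 + 4.86*i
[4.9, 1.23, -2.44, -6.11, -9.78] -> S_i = 4.90 + -3.67*i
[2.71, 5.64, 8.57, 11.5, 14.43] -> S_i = 2.71 + 2.93*i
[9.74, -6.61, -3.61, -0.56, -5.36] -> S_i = Random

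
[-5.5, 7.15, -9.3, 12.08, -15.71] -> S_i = -5.50*(-1.30)^i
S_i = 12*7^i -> [12, 84, 588, 4116, 28812]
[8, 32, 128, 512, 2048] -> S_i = 8*4^i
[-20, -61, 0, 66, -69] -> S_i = Random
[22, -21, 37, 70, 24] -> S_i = Random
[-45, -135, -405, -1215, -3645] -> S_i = -45*3^i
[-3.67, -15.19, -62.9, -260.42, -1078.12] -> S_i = -3.67*4.14^i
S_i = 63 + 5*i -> [63, 68, 73, 78, 83]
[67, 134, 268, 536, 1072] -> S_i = 67*2^i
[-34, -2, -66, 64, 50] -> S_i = Random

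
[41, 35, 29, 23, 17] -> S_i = 41 + -6*i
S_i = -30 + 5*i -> [-30, -25, -20, -15, -10]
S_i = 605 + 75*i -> [605, 680, 755, 830, 905]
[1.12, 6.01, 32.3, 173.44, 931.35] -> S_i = 1.12*5.37^i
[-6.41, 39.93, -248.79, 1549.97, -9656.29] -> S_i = -6.41*(-6.23)^i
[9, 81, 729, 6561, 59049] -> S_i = 9*9^i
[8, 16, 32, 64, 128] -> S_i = 8*2^i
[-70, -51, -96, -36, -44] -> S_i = Random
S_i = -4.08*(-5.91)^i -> [-4.08, 24.11, -142.51, 842.21, -4977.49]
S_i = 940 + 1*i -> [940, 941, 942, 943, 944]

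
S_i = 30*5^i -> [30, 150, 750, 3750, 18750]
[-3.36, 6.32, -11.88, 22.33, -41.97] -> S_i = -3.36*(-1.88)^i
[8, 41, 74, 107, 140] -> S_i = 8 + 33*i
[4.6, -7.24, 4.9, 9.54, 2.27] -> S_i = Random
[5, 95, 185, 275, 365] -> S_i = 5 + 90*i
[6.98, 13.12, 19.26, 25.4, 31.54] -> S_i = 6.98 + 6.14*i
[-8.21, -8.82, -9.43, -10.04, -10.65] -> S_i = -8.21 + -0.61*i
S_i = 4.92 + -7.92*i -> [4.92, -3.0, -10.92, -18.84, -26.76]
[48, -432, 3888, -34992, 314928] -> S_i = 48*-9^i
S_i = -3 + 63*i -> [-3, 60, 123, 186, 249]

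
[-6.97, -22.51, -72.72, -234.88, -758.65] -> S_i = -6.97*3.23^i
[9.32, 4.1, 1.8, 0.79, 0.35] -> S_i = 9.32*0.44^i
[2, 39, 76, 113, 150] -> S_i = 2 + 37*i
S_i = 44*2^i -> [44, 88, 176, 352, 704]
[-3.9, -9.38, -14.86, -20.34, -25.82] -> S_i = -3.90 + -5.48*i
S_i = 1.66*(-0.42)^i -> [1.66, -0.7, 0.29, -0.12, 0.05]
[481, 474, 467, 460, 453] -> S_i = 481 + -7*i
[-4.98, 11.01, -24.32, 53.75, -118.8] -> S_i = -4.98*(-2.21)^i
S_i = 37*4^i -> [37, 148, 592, 2368, 9472]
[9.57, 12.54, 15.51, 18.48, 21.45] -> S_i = 9.57 + 2.97*i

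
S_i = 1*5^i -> [1, 5, 25, 125, 625]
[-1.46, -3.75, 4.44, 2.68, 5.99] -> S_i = Random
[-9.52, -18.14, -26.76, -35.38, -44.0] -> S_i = -9.52 + -8.62*i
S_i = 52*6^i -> [52, 312, 1872, 11232, 67392]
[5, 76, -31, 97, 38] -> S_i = Random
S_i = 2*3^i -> [2, 6, 18, 54, 162]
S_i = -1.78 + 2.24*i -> [-1.78, 0.46, 2.7, 4.94, 7.18]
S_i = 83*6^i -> [83, 498, 2988, 17928, 107568]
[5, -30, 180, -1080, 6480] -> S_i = 5*-6^i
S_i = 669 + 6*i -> [669, 675, 681, 687, 693]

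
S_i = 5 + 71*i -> [5, 76, 147, 218, 289]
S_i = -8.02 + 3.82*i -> [-8.02, -4.2, -0.38, 3.44, 7.26]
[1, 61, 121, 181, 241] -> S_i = 1 + 60*i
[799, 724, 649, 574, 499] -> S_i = 799 + -75*i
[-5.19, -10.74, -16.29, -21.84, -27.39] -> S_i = -5.19 + -5.55*i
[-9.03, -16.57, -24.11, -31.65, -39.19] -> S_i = -9.03 + -7.54*i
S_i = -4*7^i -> [-4, -28, -196, -1372, -9604]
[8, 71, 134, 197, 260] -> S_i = 8 + 63*i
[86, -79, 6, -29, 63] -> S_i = Random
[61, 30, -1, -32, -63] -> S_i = 61 + -31*i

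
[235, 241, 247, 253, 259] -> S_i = 235 + 6*i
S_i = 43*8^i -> [43, 344, 2752, 22016, 176128]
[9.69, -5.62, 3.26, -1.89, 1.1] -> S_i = 9.69*(-0.58)^i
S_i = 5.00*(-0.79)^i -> [5.0, -3.95, 3.12, -2.47, 1.95]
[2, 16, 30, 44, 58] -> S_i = 2 + 14*i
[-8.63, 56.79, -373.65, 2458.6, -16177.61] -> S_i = -8.63*(-6.58)^i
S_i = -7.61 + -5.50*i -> [-7.61, -13.11, -18.61, -24.11, -29.61]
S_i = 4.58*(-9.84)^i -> [4.58, -45.07, 443.46, -4363.66, 42938.4]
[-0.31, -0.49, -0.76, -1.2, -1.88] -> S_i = -0.31*1.57^i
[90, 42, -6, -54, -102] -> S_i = 90 + -48*i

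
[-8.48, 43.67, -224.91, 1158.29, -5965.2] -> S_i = -8.48*(-5.15)^i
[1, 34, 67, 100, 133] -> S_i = 1 + 33*i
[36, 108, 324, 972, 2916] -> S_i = 36*3^i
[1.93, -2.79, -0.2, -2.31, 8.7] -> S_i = Random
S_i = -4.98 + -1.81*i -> [-4.98, -6.79, -8.6, -10.41, -12.22]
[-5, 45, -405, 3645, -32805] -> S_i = -5*-9^i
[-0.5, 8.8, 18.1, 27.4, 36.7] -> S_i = -0.50 + 9.30*i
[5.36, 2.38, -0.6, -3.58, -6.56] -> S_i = 5.36 + -2.98*i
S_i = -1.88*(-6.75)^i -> [-1.88, 12.69, -85.66, 578.19, -3902.77]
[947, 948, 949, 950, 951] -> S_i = 947 + 1*i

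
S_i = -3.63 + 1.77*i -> [-3.63, -1.86, -0.09, 1.68, 3.45]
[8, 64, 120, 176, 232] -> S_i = 8 + 56*i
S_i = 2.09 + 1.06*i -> [2.09, 3.15, 4.21, 5.27, 6.33]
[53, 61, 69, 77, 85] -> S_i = 53 + 8*i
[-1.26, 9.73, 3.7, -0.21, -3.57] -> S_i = Random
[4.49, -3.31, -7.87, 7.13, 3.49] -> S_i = Random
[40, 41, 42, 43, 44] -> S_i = 40 + 1*i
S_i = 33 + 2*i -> [33, 35, 37, 39, 41]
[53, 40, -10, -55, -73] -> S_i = Random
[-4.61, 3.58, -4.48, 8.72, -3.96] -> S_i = Random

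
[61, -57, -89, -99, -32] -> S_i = Random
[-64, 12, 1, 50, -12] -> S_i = Random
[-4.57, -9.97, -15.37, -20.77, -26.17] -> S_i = -4.57 + -5.40*i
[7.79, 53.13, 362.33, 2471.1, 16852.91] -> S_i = 7.79*6.82^i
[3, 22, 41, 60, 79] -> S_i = 3 + 19*i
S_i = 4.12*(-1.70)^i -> [4.12, -7.0, 11.91, -20.24, 34.41]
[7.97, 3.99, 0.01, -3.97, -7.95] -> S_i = 7.97 + -3.98*i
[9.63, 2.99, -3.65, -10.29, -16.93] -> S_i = 9.63 + -6.64*i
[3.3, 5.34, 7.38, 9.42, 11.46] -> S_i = 3.30 + 2.04*i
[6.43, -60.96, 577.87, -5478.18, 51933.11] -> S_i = 6.43*(-9.48)^i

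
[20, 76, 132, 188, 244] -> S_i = 20 + 56*i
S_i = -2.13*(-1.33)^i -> [-2.13, 2.83, -3.77, 5.01, -6.66]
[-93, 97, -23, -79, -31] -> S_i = Random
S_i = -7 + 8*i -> [-7, 1, 9, 17, 25]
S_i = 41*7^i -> [41, 287, 2009, 14063, 98441]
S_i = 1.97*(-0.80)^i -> [1.97, -1.58, 1.26, -1.01, 0.81]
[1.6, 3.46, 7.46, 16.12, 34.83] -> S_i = 1.60*2.16^i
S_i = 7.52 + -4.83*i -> [7.52, 2.69, -2.14, -6.97, -11.8]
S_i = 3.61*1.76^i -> [3.61, 6.35, 11.18, 19.68, 34.64]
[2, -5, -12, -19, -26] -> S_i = 2 + -7*i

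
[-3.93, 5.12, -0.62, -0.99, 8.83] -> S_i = Random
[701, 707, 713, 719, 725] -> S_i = 701 + 6*i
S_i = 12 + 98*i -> [12, 110, 208, 306, 404]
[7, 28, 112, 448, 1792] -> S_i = 7*4^i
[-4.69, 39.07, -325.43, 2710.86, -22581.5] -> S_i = -4.69*(-8.33)^i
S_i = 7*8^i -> [7, 56, 448, 3584, 28672]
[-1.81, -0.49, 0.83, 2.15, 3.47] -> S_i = -1.81 + 1.32*i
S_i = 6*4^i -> [6, 24, 96, 384, 1536]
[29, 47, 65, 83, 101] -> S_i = 29 + 18*i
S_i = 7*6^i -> [7, 42, 252, 1512, 9072]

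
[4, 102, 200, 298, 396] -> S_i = 4 + 98*i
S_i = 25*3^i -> [25, 75, 225, 675, 2025]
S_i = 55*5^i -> [55, 275, 1375, 6875, 34375]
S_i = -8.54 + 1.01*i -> [-8.54, -7.53, -6.52, -5.51, -4.5]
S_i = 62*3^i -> [62, 186, 558, 1674, 5022]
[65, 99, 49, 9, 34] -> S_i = Random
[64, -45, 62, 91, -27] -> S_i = Random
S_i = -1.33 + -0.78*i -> [-1.33, -2.11, -2.89, -3.67, -4.45]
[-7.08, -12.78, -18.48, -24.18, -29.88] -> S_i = -7.08 + -5.70*i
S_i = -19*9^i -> [-19, -171, -1539, -13851, -124659]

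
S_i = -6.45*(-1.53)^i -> [-6.45, 9.87, -15.1, 23.1, -35.34]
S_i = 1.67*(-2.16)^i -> [1.67, -3.61, 7.79, -16.83, 36.35]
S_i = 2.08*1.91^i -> [2.08, 3.97, 7.59, 14.49, 27.68]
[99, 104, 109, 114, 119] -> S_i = 99 + 5*i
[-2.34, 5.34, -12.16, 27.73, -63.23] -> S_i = -2.34*(-2.28)^i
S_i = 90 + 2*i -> [90, 92, 94, 96, 98]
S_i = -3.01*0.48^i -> [-3.01, -1.44, -0.69, -0.33, -0.16]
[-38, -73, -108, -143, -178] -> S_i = -38 + -35*i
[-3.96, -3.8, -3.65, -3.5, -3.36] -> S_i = -3.96*0.96^i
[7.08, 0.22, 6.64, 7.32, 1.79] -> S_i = Random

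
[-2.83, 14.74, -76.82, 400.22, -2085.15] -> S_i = -2.83*(-5.21)^i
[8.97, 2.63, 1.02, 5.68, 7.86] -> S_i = Random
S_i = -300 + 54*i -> [-300, -246, -192, -138, -84]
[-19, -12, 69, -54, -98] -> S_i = Random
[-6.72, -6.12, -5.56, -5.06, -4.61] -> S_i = -6.72*0.91^i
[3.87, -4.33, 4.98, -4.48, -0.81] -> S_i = Random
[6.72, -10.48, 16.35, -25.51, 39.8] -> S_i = 6.72*(-1.56)^i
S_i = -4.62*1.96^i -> [-4.62, -9.06, -17.75, -34.79, -68.18]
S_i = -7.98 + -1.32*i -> [-7.98, -9.3, -10.62, -11.94, -13.26]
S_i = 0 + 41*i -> [0, 41, 82, 123, 164]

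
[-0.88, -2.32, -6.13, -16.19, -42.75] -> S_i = -0.88*2.64^i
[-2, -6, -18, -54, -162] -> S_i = -2*3^i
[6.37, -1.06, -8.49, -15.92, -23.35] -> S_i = 6.37 + -7.43*i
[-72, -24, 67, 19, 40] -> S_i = Random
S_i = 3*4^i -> [3, 12, 48, 192, 768]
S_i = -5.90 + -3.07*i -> [-5.9, -8.97, -12.04, -15.11, -18.18]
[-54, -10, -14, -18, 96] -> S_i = Random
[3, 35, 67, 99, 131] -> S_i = 3 + 32*i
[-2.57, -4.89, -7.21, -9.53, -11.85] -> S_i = -2.57 + -2.32*i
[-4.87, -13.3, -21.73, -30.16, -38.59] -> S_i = -4.87 + -8.43*i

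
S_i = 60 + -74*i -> [60, -14, -88, -162, -236]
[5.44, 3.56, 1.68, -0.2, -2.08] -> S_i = 5.44 + -1.88*i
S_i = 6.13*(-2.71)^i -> [6.13, -16.61, 45.02, -122.0, 330.63]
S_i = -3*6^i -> [-3, -18, -108, -648, -3888]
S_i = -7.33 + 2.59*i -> [-7.33, -4.74, -2.15, 0.44, 3.03]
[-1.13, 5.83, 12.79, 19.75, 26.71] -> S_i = -1.13 + 6.96*i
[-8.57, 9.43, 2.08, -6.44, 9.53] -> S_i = Random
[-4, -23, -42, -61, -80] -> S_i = -4 + -19*i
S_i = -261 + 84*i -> [-261, -177, -93, -9, 75]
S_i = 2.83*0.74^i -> [2.83, 2.09, 1.55, 1.15, 0.85]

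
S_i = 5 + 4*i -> [5, 9, 13, 17, 21]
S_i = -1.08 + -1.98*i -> [-1.08, -3.06, -5.04, -7.02, -9.0]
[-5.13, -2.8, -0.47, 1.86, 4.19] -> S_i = -5.13 + 2.33*i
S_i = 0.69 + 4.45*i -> [0.69, 5.14, 9.59, 14.04, 18.49]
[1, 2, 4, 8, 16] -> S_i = 1*2^i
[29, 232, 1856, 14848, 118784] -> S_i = 29*8^i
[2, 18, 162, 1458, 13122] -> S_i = 2*9^i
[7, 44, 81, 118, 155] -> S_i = 7 + 37*i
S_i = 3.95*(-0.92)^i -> [3.95, -3.63, 3.34, -3.08, 2.83]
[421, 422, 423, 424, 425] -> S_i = 421 + 1*i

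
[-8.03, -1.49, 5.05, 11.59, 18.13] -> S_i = -8.03 + 6.54*i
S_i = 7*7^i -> [7, 49, 343, 2401, 16807]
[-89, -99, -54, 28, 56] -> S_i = Random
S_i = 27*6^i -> [27, 162, 972, 5832, 34992]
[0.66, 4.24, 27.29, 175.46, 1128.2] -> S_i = 0.66*6.43^i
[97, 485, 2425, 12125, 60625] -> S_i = 97*5^i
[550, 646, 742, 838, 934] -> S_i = 550 + 96*i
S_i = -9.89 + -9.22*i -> [-9.89, -19.11, -28.33, -37.55, -46.77]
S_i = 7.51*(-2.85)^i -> [7.51, -21.4, 61.0, -173.85, 495.47]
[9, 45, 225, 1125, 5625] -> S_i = 9*5^i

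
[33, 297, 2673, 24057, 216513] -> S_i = 33*9^i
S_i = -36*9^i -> [-36, -324, -2916, -26244, -236196]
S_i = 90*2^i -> [90, 180, 360, 720, 1440]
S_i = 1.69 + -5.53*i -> [1.69, -3.84, -9.37, -14.9, -20.43]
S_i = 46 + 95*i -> [46, 141, 236, 331, 426]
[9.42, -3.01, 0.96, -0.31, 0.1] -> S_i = 9.42*(-0.32)^i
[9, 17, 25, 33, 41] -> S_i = 9 + 8*i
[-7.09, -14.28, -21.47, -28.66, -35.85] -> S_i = -7.09 + -7.19*i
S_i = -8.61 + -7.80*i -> [-8.61, -16.41, -24.21, -32.01, -39.81]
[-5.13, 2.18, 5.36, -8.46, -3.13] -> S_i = Random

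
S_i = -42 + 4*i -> [-42, -38, -34, -30, -26]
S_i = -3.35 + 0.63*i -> [-3.35, -2.72, -2.09, -1.46, -0.83]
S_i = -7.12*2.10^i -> [-7.12, -14.95, -31.4, -65.94, -138.47]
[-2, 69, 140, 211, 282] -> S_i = -2 + 71*i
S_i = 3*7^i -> [3, 21, 147, 1029, 7203]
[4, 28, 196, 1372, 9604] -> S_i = 4*7^i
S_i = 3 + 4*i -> [3, 7, 11, 15, 19]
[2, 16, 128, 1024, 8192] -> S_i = 2*8^i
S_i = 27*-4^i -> [27, -108, 432, -1728, 6912]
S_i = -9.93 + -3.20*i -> [-9.93, -13.13, -16.33, -19.53, -22.73]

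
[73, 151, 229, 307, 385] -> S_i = 73 + 78*i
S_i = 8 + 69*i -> [8, 77, 146, 215, 284]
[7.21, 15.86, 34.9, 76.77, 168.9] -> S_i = 7.21*2.20^i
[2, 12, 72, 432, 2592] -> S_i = 2*6^i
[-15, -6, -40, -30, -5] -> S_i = Random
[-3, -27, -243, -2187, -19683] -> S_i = -3*9^i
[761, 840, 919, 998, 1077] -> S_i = 761 + 79*i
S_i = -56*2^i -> [-56, -112, -224, -448, -896]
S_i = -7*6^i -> [-7, -42, -252, -1512, -9072]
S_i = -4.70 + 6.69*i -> [-4.7, 1.99, 8.68, 15.37, 22.06]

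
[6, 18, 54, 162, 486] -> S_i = 6*3^i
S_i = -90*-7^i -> [-90, 630, -4410, 30870, -216090]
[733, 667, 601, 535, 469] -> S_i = 733 + -66*i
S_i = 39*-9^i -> [39, -351, 3159, -28431, 255879]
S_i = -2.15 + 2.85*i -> [-2.15, 0.7, 3.55, 6.4, 9.25]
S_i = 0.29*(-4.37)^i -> [0.29, -1.27, 5.54, -24.2, 105.76]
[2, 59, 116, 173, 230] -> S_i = 2 + 57*i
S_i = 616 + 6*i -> [616, 622, 628, 634, 640]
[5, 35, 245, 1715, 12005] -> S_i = 5*7^i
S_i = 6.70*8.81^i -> [6.7, 59.03, 520.03, 4581.45, 40362.54]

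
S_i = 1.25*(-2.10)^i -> [1.25, -2.62, 5.51, -11.58, 24.31]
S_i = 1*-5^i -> [1, -5, 25, -125, 625]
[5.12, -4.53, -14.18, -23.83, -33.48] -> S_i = 5.12 + -9.65*i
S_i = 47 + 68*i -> [47, 115, 183, 251, 319]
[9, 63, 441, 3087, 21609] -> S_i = 9*7^i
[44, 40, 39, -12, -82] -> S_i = Random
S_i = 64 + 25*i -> [64, 89, 114, 139, 164]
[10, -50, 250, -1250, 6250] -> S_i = 10*-5^i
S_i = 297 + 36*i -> [297, 333, 369, 405, 441]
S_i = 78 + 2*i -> [78, 80, 82, 84, 86]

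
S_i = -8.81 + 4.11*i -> [-8.81, -4.7, -0.59, 3.52, 7.63]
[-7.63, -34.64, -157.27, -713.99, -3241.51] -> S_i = -7.63*4.54^i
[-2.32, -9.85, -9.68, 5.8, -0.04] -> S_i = Random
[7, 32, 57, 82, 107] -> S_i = 7 + 25*i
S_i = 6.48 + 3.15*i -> [6.48, 9.63, 12.78, 15.93, 19.08]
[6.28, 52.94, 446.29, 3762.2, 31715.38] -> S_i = 6.28*8.43^i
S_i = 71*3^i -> [71, 213, 639, 1917, 5751]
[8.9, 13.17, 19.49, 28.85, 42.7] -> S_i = 8.90*1.48^i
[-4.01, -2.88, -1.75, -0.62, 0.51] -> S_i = -4.01 + 1.13*i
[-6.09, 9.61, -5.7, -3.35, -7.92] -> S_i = Random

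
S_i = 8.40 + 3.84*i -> [8.4, 12.24, 16.08, 19.92, 23.76]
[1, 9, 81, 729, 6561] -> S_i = 1*9^i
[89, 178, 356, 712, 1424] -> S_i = 89*2^i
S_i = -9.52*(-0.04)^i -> [-9.52, 0.38, -0.02, 0.0, -0.0]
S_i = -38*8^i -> [-38, -304, -2432, -19456, -155648]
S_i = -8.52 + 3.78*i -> [-8.52, -4.74, -0.96, 2.82, 6.6]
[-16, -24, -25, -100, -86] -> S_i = Random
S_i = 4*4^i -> [4, 16, 64, 256, 1024]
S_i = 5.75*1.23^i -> [5.75, 7.07, 8.7, 10.7, 13.16]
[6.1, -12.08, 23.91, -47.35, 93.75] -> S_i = 6.10*(-1.98)^i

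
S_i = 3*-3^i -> [3, -9, 27, -81, 243]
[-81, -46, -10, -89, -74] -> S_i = Random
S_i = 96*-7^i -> [96, -672, 4704, -32928, 230496]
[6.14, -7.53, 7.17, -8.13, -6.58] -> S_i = Random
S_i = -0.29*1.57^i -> [-0.29, -0.46, -0.71, -1.12, -1.76]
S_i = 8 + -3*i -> [8, 5, 2, -1, -4]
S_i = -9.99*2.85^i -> [-9.99, -28.47, -81.14, -231.26, -659.09]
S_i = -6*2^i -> [-6, -12, -24, -48, -96]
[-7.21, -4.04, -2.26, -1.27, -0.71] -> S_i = -7.21*0.56^i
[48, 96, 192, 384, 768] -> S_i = 48*2^i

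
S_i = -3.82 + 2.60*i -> [-3.82, -1.22, 1.38, 3.98, 6.58]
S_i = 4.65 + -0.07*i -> [4.65, 4.58, 4.51, 4.44, 4.37]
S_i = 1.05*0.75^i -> [1.05, 0.79, 0.59, 0.44, 0.33]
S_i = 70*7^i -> [70, 490, 3430, 24010, 168070]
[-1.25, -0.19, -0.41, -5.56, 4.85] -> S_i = Random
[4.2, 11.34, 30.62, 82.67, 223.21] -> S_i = 4.20*2.70^i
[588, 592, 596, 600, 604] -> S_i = 588 + 4*i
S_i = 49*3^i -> [49, 147, 441, 1323, 3969]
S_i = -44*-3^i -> [-44, 132, -396, 1188, -3564]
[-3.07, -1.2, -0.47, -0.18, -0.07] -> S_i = -3.07*0.39^i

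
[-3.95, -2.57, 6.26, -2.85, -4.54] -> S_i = Random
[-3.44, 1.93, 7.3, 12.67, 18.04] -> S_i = -3.44 + 5.37*i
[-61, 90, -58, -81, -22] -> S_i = Random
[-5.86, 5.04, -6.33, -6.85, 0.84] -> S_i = Random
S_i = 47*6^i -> [47, 282, 1692, 10152, 60912]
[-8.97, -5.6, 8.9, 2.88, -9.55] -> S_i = Random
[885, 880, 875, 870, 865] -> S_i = 885 + -5*i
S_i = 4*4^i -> [4, 16, 64, 256, 1024]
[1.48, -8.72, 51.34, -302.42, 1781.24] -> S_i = 1.48*(-5.89)^i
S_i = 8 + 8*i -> [8, 16, 24, 32, 40]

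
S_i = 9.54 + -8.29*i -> [9.54, 1.25, -7.04, -15.33, -23.62]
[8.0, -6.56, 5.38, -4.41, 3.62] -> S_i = 8.00*(-0.82)^i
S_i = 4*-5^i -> [4, -20, 100, -500, 2500]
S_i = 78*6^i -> [78, 468, 2808, 16848, 101088]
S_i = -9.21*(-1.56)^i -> [-9.21, 14.37, -22.41, 34.96, -54.55]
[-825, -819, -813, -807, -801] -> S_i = -825 + 6*i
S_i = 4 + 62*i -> [4, 66, 128, 190, 252]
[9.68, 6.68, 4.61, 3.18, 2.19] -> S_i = 9.68*0.69^i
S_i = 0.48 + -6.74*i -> [0.48, -6.26, -13.0, -19.74, -26.48]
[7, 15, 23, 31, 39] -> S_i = 7 + 8*i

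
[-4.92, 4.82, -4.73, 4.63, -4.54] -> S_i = -4.92*(-0.98)^i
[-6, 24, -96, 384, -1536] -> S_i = -6*-4^i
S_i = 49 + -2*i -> [49, 47, 45, 43, 41]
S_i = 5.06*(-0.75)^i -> [5.06, -3.8, 2.85, -2.13, 1.6]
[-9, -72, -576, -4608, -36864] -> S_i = -9*8^i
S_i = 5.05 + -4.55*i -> [5.05, 0.5, -4.05, -8.6, -13.15]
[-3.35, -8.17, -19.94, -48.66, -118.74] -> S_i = -3.35*2.44^i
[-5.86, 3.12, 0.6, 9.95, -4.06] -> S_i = Random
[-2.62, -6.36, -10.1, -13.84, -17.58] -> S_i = -2.62 + -3.74*i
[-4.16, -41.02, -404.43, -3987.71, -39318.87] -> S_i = -4.16*9.86^i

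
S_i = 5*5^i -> [5, 25, 125, 625, 3125]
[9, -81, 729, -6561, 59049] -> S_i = 9*-9^i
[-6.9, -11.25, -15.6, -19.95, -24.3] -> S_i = -6.90 + -4.35*i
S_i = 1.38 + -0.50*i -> [1.38, 0.88, 0.38, -0.12, -0.62]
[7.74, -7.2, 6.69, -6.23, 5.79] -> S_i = 7.74*(-0.93)^i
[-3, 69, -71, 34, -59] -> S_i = Random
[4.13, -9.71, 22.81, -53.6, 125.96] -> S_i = 4.13*(-2.35)^i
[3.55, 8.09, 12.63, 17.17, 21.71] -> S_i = 3.55 + 4.54*i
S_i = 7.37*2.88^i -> [7.37, 21.23, 61.13, 176.05, 507.03]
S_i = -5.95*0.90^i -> [-5.95, -5.36, -4.82, -4.34, -3.9]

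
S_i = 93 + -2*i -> [93, 91, 89, 87, 85]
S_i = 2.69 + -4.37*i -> [2.69, -1.68, -6.05, -10.42, -14.79]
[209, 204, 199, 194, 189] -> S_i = 209 + -5*i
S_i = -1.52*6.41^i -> [-1.52, -9.74, -62.45, -400.33, -2566.11]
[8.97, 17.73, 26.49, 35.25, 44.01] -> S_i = 8.97 + 8.76*i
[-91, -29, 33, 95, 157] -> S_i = -91 + 62*i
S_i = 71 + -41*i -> [71, 30, -11, -52, -93]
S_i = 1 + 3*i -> [1, 4, 7, 10, 13]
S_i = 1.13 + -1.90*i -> [1.13, -0.77, -2.67, -4.57, -6.47]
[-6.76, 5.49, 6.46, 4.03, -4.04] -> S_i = Random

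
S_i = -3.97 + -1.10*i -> [-3.97, -5.07, -6.17, -7.27, -8.37]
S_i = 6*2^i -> [6, 12, 24, 48, 96]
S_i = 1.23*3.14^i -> [1.23, 3.86, 12.13, 38.08, 119.57]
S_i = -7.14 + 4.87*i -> [-7.14, -2.27, 2.6, 7.47, 12.34]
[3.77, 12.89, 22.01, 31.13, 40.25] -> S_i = 3.77 + 9.12*i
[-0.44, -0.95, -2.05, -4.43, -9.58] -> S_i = -0.44*2.16^i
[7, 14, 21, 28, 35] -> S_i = 7 + 7*i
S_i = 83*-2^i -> [83, -166, 332, -664, 1328]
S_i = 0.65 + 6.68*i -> [0.65, 7.33, 14.01, 20.69, 27.37]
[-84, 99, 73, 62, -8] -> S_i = Random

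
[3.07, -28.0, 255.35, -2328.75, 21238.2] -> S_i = 3.07*(-9.12)^i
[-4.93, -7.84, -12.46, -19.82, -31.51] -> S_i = -4.93*1.59^i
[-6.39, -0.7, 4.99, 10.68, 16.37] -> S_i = -6.39 + 5.69*i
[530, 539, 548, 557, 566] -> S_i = 530 + 9*i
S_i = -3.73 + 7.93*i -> [-3.73, 4.2, 12.13, 20.06, 27.99]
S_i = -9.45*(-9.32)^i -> [-9.45, 88.07, -820.85, 7650.32, -71300.97]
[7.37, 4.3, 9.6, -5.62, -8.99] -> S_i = Random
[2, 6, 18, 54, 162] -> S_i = 2*3^i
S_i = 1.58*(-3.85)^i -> [1.58, -6.08, 23.42, -90.17, 347.14]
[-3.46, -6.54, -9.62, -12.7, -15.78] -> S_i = -3.46 + -3.08*i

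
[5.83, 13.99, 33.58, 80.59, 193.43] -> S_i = 5.83*2.40^i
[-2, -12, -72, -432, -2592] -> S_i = -2*6^i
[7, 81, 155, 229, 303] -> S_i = 7 + 74*i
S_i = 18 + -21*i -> [18, -3, -24, -45, -66]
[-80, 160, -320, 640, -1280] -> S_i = -80*-2^i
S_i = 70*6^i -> [70, 420, 2520, 15120, 90720]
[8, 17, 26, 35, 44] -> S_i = 8 + 9*i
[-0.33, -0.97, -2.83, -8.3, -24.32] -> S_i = -0.33*2.93^i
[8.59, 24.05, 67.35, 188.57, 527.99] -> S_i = 8.59*2.80^i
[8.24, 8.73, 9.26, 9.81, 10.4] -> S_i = 8.24*1.06^i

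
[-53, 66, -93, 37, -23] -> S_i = Random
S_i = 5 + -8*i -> [5, -3, -11, -19, -27]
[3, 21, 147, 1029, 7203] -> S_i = 3*7^i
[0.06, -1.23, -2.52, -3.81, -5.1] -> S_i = 0.06 + -1.29*i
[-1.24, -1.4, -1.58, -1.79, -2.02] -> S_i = -1.24*1.13^i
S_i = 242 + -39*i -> [242, 203, 164, 125, 86]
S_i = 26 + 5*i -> [26, 31, 36, 41, 46]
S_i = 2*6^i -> [2, 12, 72, 432, 2592]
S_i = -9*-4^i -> [-9, 36, -144, 576, -2304]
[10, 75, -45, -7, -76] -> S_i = Random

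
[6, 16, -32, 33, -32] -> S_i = Random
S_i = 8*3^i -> [8, 24, 72, 216, 648]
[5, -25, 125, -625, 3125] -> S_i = 5*-5^i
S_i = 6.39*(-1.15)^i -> [6.39, -7.35, 8.45, -9.72, 11.18]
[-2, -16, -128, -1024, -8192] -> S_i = -2*8^i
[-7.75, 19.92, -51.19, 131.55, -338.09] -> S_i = -7.75*(-2.57)^i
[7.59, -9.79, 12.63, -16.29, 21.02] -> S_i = 7.59*(-1.29)^i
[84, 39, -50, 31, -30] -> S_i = Random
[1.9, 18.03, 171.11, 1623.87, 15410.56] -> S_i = 1.90*9.49^i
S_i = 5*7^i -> [5, 35, 245, 1715, 12005]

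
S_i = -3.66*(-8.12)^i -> [-3.66, 29.72, -241.32, 1959.52, -15911.28]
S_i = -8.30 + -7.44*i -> [-8.3, -15.74, -23.18, -30.62, -38.06]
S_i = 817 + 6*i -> [817, 823, 829, 835, 841]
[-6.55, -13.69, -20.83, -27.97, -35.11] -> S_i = -6.55 + -7.14*i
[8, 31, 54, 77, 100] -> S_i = 8 + 23*i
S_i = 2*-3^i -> [2, -6, 18, -54, 162]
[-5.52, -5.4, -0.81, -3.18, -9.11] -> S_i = Random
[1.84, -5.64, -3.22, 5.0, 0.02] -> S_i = Random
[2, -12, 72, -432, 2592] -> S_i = 2*-6^i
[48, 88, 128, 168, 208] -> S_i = 48 + 40*i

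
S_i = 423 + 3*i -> [423, 426, 429, 432, 435]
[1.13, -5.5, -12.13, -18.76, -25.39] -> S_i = 1.13 + -6.63*i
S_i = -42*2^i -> [-42, -84, -168, -336, -672]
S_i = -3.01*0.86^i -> [-3.01, -2.59, -2.23, -1.91, -1.65]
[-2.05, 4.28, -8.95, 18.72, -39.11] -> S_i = -2.05*(-2.09)^i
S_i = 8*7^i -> [8, 56, 392, 2744, 19208]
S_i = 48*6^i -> [48, 288, 1728, 10368, 62208]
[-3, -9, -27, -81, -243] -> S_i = -3*3^i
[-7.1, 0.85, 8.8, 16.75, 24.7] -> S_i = -7.10 + 7.95*i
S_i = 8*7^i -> [8, 56, 392, 2744, 19208]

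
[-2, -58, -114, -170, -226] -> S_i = -2 + -56*i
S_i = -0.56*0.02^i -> [-0.56, -0.01, -0.0, -0.0, -0.0]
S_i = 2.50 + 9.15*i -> [2.5, 11.65, 20.8, 29.95, 39.1]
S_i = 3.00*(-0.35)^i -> [3.0, -1.05, 0.37, -0.13, 0.05]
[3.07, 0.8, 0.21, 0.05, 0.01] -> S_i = 3.07*0.26^i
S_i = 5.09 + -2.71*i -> [5.09, 2.38, -0.33, -3.04, -5.75]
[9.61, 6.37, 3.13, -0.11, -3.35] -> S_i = 9.61 + -3.24*i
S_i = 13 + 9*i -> [13, 22, 31, 40, 49]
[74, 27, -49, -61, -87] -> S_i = Random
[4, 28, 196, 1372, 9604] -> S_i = 4*7^i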